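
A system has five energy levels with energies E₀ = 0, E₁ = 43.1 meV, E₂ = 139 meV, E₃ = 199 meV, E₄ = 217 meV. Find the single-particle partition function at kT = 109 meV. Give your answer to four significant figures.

Eᵢ/kT = 0, 0.395413, 1.27523, 1.82569, 1.99083.
Z = Σ e^(−Eᵢ/kT) = e^(−0) + e^(−0.395413) + e^(−1.27523) + e^(−1.82569) + e^(−1.99083) = 1.00000 + 0.673402 + 0.279367 + 0.161106 + 0.136582 = 2.25046.

Z = 2.250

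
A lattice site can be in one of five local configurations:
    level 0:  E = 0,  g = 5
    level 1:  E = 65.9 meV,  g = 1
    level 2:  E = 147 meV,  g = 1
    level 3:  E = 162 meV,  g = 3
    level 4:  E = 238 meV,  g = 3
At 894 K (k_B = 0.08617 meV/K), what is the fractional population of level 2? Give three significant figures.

k_BT = 0.08617 × 894 K = 77.036 meV.
Eᵢ/kT = 0, 0.85544, 1.9082, 2.1029, 3.0895.
Z = Σ gᵢe^(−Eᵢ/kT) = 5·e^(−0) + 1·e^(−0.85544) + 1·e^(−1.9082) + 3·e^(−2.1029) + 3·e^(−3.0895) = 5.0000 + 0.42510 + 0.14835 + 0.36631 + 0.13657 = 6.0763.
P₂ = g₂ e^(−E₂/kT) / Z = 0.14835/6.0763 = 0.0244.

0.0244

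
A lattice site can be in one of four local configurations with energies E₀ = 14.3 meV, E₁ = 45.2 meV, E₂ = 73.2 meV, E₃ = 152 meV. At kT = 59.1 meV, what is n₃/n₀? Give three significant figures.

n₃/n₀ = exp[−(E₃−E₀)/kT] = exp(−(137.7 meV)/(59.1 meV)) = exp(-2.3299) = 0.0973.

0.0973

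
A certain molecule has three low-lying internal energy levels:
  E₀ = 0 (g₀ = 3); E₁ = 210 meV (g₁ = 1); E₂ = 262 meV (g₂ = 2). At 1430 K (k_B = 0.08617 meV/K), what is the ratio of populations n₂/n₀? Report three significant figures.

0.0795

k_BT = 0.08617 × 1430 K = 123.22 meV.
n₂/n₀ = (g₂/g₀) exp[−(E₂−E₀)/kT] = (2/3) × exp(−(262 meV)/(123.22 meV)) = (2/3) × exp(-2.1263) = 0.0795.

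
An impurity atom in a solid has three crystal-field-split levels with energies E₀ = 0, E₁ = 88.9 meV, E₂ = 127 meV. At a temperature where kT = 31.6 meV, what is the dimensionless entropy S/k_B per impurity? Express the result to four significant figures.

Eᵢ/kT = 0, 2.81329, 4.01899.
Z = Σ e^(−Eᵢ/kT) = e^(−0) + e^(−2.81329) + e^(−4.01899) = 1.00000 + 0.0600072 + 0.0179711 = 1.07798.
⟨E⟩ = Σ EᵢPᵢ = 7.06597 meV.
S/k_B = ln Z + ⟨E⟩/kT = ln(1.07798) + 7.06597/31.6 = 0.0750889 + 0.223607 = 0.2987.

0.2987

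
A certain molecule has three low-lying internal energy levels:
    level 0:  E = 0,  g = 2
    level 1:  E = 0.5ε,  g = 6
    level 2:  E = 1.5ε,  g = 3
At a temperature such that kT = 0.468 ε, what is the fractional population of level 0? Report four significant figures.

Eᵢ/kT = 0, 1.06838, 3.20513.
Z = Σ gᵢe^(−Eᵢ/kT) = 2·e^(−0) + 6·e^(−1.06838) + 3·e^(−3.20513) = 2.00000 + 2.06139 + 0.121661 = 4.18305.
P₀ = g₀ e^(−E₀/kT) / Z = 2.00000/4.18305 = 0.4781.

0.4781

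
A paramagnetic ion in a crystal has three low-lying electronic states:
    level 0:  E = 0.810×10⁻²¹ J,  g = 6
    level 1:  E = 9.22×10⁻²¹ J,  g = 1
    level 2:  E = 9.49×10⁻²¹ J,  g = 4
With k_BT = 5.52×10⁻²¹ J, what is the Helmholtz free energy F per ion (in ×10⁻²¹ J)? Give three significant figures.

-9.97 ×10⁻²¹ J

Eᵢ/kT = 0.14674, 1.6703, 1.7192.
Z = Σ gᵢe^(−Eᵢ/kT) = 6·e^(−0.14674) + 1·e^(−1.6703) + 4·e^(−1.7192) = 5.1811 + 0.18819 + 0.71684 = 6.0861.
F = −kT ln Z = −5.52 × ln(6.0861) = −5.52 × 1.8060 = -9.97 ×10⁻²¹ J.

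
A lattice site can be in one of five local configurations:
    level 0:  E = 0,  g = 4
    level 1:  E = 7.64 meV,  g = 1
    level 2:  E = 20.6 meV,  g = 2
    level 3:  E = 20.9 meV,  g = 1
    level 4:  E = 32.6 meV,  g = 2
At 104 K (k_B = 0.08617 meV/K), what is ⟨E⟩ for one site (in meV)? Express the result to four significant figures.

2.332 meV

k_BT = 0.08617 × 104 K = 8.96168 meV.
Eᵢ/kT = 0, 0.852519, 2.29868, 2.33215, 3.63771.
Z = Σ gᵢe^(−Eᵢ/kT) = 4·e^(−0) + 1·e^(−0.852519) + 2·e^(−2.29868) + 1·e^(−2.33215) + 2·e^(−3.63771) = 4.00000 + 0.426340 + 0.200783 + 0.0970868 + 0.0526251 = 4.77683.
⟨E⟩ = Σ Eᵢ gᵢe^(−Eᵢ/kT) / Z = (0·4.00000 + 7.64·0.426340 + 20.6·0.200783 + 20.9·0.0970868 + 32.6·0.0526251) / 4.77683 = 2.332 meV.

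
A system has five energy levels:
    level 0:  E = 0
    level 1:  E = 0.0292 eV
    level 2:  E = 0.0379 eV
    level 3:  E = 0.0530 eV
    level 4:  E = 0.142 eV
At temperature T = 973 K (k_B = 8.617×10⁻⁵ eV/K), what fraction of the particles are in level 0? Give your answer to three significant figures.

0.327

k_BT = 8.617×10⁻⁵ × 973 K = 0.083843 eV.
Eᵢ/kT = 0, 0.34827, 0.45204, 0.63213, 1.6936.
Z = Σ e^(−Eᵢ/kT) = e^(−0) + e^(−0.34827) + e^(−0.45204) + e^(−0.63213) + e^(−1.6936) = 1.0000 + 0.70591 + 0.63633 + 0.53146 + 0.18386 = 3.0576.
P₀ = e^(−E₀/kT) / Z = 1.0000/3.0576 = 0.327.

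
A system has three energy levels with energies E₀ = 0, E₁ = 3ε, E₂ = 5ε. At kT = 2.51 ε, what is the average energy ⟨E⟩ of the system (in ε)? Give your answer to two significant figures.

1.1 ε

Eᵢ/kT = 0, 1.195, 1.992.
Z = Σ e^(−Eᵢ/kT) = e^(−0) + e^(−1.195) + e^(−1.992) = 1.000 + 0.3027 + 0.1364 = 1.439.
⟨E⟩ = Σ Eᵢ e^(−Eᵢ/kT) / Z = (0·1.000 + 3·0.3027 + 5·0.1364) / 1.439 = 1.1 ε.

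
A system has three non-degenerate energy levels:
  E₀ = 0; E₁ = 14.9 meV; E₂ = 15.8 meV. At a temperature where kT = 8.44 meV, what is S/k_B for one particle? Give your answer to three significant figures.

Eᵢ/kT = 0, 1.7654, 1.8720.
Z = Σ e^(−Eᵢ/kT) = e^(−0) + e^(−1.7654) + e^(−1.8720) = 1.0000 + 0.17112 + 0.15382 = 1.3249.
⟨E⟩ = Σ EᵢPᵢ = 3.7588 meV.
S/k_B = ln Z + ⟨E⟩/kT = ln(1.3249) + 3.7588/8.44 = 0.28134 + 0.44536 = 0.727.

0.727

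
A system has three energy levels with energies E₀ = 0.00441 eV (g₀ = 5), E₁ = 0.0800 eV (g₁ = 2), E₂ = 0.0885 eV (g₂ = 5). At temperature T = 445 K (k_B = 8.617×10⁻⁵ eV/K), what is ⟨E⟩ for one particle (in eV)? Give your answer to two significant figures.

k_BT = 8.617×10⁻⁵ × 445 K = 0.03835 eV.
Eᵢ/kT = 0.1150, 2.086, 2.308.
Z = Σ gᵢe^(−Eᵢ/kT) = 5·e^(−0.1150) + 2·e^(−2.086) + 5·e^(−2.308) = 4.457 + 0.2484 + 0.4973 = 5.203.
⟨E⟩ = Σ Eᵢ gᵢe^(−Eᵢ/kT) / Z = (0.00441·4.457 + 0.0800·0.2484 + 0.0885·0.4973) / 5.203 = 0.016 eV.

0.016 eV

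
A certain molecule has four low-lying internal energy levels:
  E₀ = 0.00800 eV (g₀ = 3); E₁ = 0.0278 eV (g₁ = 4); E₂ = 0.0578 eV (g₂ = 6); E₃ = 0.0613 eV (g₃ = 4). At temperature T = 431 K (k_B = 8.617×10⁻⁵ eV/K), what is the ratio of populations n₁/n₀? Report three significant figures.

0.782

k_BT = 8.617×10⁻⁵ × 431 K = 0.037139 eV.
n₁/n₀ = (g₁/g₀) exp[−(E₁−E₀)/kT] = (4/3) × exp(−(0.01980 eV)/(0.037139 eV)) = (4/3) × exp(-0.53313) = 0.782.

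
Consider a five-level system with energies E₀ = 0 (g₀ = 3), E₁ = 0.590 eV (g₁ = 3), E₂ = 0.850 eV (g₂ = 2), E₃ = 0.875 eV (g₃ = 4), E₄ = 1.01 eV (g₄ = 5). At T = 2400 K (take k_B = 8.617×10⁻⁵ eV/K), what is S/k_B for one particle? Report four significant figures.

1.515

k_BT = 8.617×10⁻⁵ × 2400 K = 0.206808 eV.
Eᵢ/kT = 0, 2.85289, 4.11009, 4.23098, 4.88376.
Z = Σ gᵢe^(−Eᵢ/kT) = 3·e^(−0) + 3·e^(−2.85289) + 2·e^(−4.11009) + 4·e^(−4.23098) + 5·e^(−4.88376) = 3.00000 + 0.173032 + 0.0328126 + 0.0581525 + 0.0378425 = 3.30184.
⟨E⟩ = Σ EᵢPᵢ = 0.0663521 eV.
S/k_B = ln Z + ⟨E⟩/kT = ln(3.30184) + 0.0663521/0.206808 = 1.19448 + 0.320839 = 1.515.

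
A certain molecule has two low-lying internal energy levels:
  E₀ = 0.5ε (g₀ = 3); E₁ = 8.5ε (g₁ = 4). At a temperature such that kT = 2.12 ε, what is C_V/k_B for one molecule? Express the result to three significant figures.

Eᵢ/kT = 0.23585, 4.0094.
Z = Σ gᵢe^(−Eᵢ/kT) = 3·e^(−0.23585) + 4·e^(−4.0094) = 2.3697 + 0.072577 = 2.4423.
⟨E⟩ = 0.73773 ε, ⟨E²⟩ = 2.3896 ε².
C_V/k_B = (⟨E²⟩ − ⟨E⟩²)/(kT)² = (2.3896 − 0.54425)/4.4944 = 0.411.

0.411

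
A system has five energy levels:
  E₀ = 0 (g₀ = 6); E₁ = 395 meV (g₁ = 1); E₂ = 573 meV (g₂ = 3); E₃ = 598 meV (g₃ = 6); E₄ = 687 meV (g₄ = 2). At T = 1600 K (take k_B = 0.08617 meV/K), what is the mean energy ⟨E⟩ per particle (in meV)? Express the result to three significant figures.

17.1 meV

k_BT = 0.08617 × 1600 K = 137.87 meV.
Eᵢ/kT = 0, 2.8650, 4.1561, 4.3374, 4.9830.
Z = Σ gᵢe^(−Eᵢ/kT) = 6·e^(−0) + 1·e^(−2.8650) + 3·e^(−4.1561) + 6·e^(−4.3374) + 2·e^(−4.9830) = 6.0000 + 0.056983 + 0.047006 + 0.078423 + 0.013707 = 6.1961.
⟨E⟩ = Σ Eᵢ gᵢe^(−Eᵢ/kT) / Z = (0·6.0000 + 395·0.056983 + 573·0.047006 + 598·0.078423 + 687·0.013707) / 6.1961 = 17.1 meV.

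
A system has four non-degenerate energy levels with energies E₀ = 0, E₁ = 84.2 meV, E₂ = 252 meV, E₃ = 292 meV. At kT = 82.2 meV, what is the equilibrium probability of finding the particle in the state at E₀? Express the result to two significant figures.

0.70

Eᵢ/kT = 0, 1.024, 3.066, 3.552.
Z = Σ e^(−Eᵢ/kT) = e^(−0) + e^(−1.024) + e^(−3.066) + e^(−3.552) = 1.000 + 0.3592 + 0.04661 + 0.02867 = 1.434.
P₀ = e^(−E₀/kT) / Z = 1.000/1.434 = 0.70.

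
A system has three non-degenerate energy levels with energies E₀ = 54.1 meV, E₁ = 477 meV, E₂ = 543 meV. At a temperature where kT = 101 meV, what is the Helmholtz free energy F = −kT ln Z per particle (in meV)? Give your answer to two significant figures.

Eᵢ/kT = 0.5356, 4.723, 5.376.
Z = Σ e^(−Eᵢ/kT) = e^(−0.5356) + e^(−4.723) + e^(−5.376) = 0.5853 + 0.008888 + 0.004626 = 0.5988.
F = −kT ln Z = −101 × ln(0.5988) = −101 × -0.5128 = 52 meV.

52 meV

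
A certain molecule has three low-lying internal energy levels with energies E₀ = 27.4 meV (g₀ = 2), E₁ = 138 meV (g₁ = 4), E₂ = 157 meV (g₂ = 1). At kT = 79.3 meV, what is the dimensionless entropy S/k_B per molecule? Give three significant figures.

1.69

Eᵢ/kT = 0.34552, 1.7402, 1.9798.
Z = Σ gᵢe^(−Eᵢ/kT) = 2·e^(−0.34552) + 4·e^(−1.7402) + 1·e^(−1.9798) = 1.4157 + 0.70194 + 0.13810 = 2.2557.
⟨E⟩ = Σ EᵢPᵢ = 69.752 meV.
S/k_B = ln Z + ⟨E⟩/kT = ln(2.2557) + 69.752/79.3 = 0.81346 + 0.87960 = 1.69.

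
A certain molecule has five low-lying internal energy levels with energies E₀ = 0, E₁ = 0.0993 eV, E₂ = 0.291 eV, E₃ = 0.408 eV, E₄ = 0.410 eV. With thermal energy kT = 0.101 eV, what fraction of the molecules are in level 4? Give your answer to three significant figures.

Eᵢ/kT = 0, 0.98317, 2.8812, 4.0396, 4.0594.
Z = Σ e^(−Eᵢ/kT) = e^(−0) + e^(−0.98317) + e^(−2.8812) + e^(−4.0396) + e^(−4.0594) = 1.0000 + 0.37412 + 0.056067 + 0.017605 + 0.017259 = 1.4651.
P₄ = e^(−E₄/kT) / Z = 0.017259/1.4651 = 0.0118.

0.0118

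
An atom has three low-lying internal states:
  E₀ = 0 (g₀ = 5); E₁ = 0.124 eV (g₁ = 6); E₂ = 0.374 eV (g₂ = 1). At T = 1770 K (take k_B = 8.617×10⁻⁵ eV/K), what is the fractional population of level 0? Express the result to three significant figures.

k_BT = 8.617×10⁻⁵ × 1770 K = 0.15252 eV.
Eᵢ/kT = 0, 0.81301, 2.4521.
Z = Σ gᵢe^(−Eᵢ/kT) = 5·e^(−0) + 6·e^(−0.81301) + 1·e^(−2.4521) = 5.0000 + 2.6611 + 0.086113 = 7.7472.
P₀ = g₀ e^(−E₀/kT) / Z = 5.0000/7.7472 = 0.645.

0.645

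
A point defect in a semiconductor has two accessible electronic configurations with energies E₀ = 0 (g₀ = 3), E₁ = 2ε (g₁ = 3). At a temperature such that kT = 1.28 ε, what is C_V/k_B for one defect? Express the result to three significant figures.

0.350

Eᵢ/kT = 0, 1.5625.
Z = Σ gᵢe^(−Eᵢ/kT) = 3·e^(−0) + 3·e^(−1.5625) = 3.0000 + 0.62883 = 3.6288.
⟨E⟩ = 0.34658 ε, ⟨E²⟩ = 0.69315 ε².
C_V/k_B = (⟨E²⟩ − ⟨E⟩²)/(kT)² = (0.69315 − 0.12012)/1.6384 = 0.350.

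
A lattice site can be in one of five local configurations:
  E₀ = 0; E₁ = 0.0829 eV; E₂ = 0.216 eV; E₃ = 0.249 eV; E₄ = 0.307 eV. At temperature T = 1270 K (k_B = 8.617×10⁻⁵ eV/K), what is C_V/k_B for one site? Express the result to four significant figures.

0.6866

k_BT = 8.617×10⁻⁵ × 1270 K = 0.109436 eV.
Eᵢ/kT = 0, 0.757520, 1.97376, 2.27530, 2.80529.
Z = Σ e^(−Eᵢ/kT) = e^(−0) + e^(−0.757520) + e^(−1.97376) + e^(−2.27530) + e^(−2.80529) = 1.00000 + 0.468828 + 0.138933 + 0.102766 + 0.0604892 = 1.77102.
⟨E⟩ = 0.0638244 eV, ⟨E²⟩ = 0.0122961 eV².
C_V/k_B = (⟨E²⟩ − ⟨E⟩²)/(kT)² = (0.0122961 − 0.00407355)/0.0119762 = 0.6866.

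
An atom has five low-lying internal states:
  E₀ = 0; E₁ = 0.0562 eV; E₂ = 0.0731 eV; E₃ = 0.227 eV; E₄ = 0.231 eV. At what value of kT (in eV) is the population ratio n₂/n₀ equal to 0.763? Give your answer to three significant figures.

n₂/n₀ = exp[−(E₂−E₀)/kT] = 0.763.
⇒ (E₂−E₀)/kT = ln(1/0.763) = ln(1.3106) = 0.27049.
kT = 0.0731 eV / 0.27049 = 0.270 eV.

0.270 eV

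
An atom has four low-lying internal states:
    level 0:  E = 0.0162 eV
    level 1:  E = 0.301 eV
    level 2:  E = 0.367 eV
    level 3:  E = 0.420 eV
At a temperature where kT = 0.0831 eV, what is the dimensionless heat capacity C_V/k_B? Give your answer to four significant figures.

Eᵢ/kT = 0.194946, 3.62214, 4.41637, 5.05415.
Z = Σ e^(−Eᵢ/kT) = e^(−0.194946) + e^(−3.62214) + e^(−4.41637) + e^(−5.05415) = 0.822879 + 0.0267254 + 0.0120780 + 0.00638279 = 0.868065.
⟨E⟩ = 0.0328183 eV, ⟨E²⟩ = 0.00620922 eV².
C_V/k_B = (⟨E²⟩ − ⟨E⟩²)/(kT)² = (0.00620922 − 0.00107704)/0.00690561 = 0.7432.

0.7432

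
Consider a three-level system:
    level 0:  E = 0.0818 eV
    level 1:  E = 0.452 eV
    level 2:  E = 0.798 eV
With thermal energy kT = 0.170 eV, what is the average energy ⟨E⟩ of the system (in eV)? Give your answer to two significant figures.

0.13 eV

Eᵢ/kT = 0.4812, 2.659, 4.694.
Z = Σ e^(−Eᵢ/kT) = e^(−0.4812) + e^(−2.659) + e^(−4.694) = 0.6180 + 0.07002 + 0.009150 = 0.6972.
⟨E⟩ = Σ Eᵢ e^(−Eᵢ/kT) / Z = (0.0818·0.6180 + 0.452·0.07002 + 0.798·0.009150) / 0.6972 = 0.13 eV.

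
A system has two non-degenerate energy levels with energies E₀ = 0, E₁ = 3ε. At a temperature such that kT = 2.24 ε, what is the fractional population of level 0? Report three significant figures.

Eᵢ/kT = 0, 1.3393.
Z = Σ e^(−Eᵢ/kT) = e^(−0) + e^(−1.3393) = 1.0000 + 0.26203 = 1.2620.
P₀ = e^(−E₀/kT) / Z = 1.0000/1.2620 = 0.792.

0.792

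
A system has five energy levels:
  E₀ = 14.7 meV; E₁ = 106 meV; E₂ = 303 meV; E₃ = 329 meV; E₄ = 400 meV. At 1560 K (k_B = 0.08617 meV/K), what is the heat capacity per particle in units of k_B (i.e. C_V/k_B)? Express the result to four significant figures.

0.6878

k_BT = 0.08617 × 1560 K = 134.425 meV.
Eᵢ/kT = 0.109355, 0.788544, 2.25405, 2.44746, 2.97564.
Z = Σ e^(−Eᵢ/kT) = e^(−0.109355) + e^(−0.788544) + e^(−2.25405) + e^(−2.44746) + e^(−2.97564) = 0.896412 + 0.454506 + 0.104973 + 0.0865131 + 0.0510148 = 1.59342.
⟨E⟩ = 89.1356 meV, ⟨E²⟩ = 20374.2 meV².
C_V/k_B = (⟨E²⟩ − ⟨E⟩²)/(kT)² = (20374.2 − 7945.16)/18070.1 = 0.6878.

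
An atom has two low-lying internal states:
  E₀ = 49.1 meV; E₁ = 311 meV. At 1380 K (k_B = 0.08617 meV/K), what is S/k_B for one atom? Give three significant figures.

0.324

k_BT = 0.08617 × 1380 K = 118.91 meV.
Eᵢ/kT = 0.41292, 2.6154.
Z = Σ e^(−Eᵢ/kT) = e^(−0.41292) + e^(−2.6154) = 0.66172 + 0.073139 = 0.73486.
⟨E⟩ = Σ EᵢPᵢ = 75.166 meV.
S/k_B = ln Z + ⟨E⟩/kT = ln(0.73486) + 75.166/118.91 = -0.30808 + 0.63213 = 0.324.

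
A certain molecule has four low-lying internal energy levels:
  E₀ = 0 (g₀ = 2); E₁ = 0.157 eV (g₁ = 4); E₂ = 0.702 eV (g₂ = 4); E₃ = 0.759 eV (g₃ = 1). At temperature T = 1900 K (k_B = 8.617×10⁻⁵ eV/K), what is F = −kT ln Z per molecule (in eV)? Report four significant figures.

-0.2096 eV

k_BT = 8.617×10⁻⁵ × 1900 K = 0.163723 eV.
Eᵢ/kT = 0, 0.958937, 4.28773, 4.63588.
Z = Σ gᵢe^(−Eᵢ/kT) = 2·e^(−0) + 4·e^(−0.958937) + 4·e^(−4.28773) + 1·e^(−4.63588) = 2.00000 + 1.53320 + 0.0549443 + 0.00969757 = 3.59784.
F = −kT ln Z = −0.163723 × ln(3.59784) = −0.163723 × 1.28033 = -0.2096 eV.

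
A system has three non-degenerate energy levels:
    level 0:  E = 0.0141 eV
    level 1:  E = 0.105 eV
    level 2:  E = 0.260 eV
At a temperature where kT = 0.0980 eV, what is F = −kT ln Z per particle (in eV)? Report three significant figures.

-0.0241 eV

Eᵢ/kT = 0.14388, 1.0714, 2.6531.
Z = Σ e^(−Eᵢ/kT) = e^(−0.14388) + e^(−1.0714) + e^(−2.6531) = 0.86599 + 0.34253 + 0.070433 = 1.2790.
F = −kT ln Z = −0.0980 × ln(1.2790) = −0.0980 × 0.24608 = -0.0241 eV.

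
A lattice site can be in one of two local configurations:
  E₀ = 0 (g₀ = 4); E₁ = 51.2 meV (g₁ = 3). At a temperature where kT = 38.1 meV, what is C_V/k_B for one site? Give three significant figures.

Eᵢ/kT = 0, 1.3438.
Z = Σ gᵢe^(−Eᵢ/kT) = 4·e^(−0) + 3·e^(−1.3438) = 4.0000 + 0.78256 = 4.7826.
⟨E⟩ = 8.3777 meV, ⟨E²⟩ = 428.94 meV².
C_V/k_B = (⟨E²⟩ − ⟨E⟩²)/(kT)² = (428.94 − 70.186)/1451.6 = 0.247.

0.247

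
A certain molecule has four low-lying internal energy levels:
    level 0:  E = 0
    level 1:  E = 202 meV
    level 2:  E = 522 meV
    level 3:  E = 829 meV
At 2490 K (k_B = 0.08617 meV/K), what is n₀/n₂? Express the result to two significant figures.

k_BT = 0.08617 × 2490 K = 214.6 meV.
n₀/n₂ = exp[−(E₀−E₂)/kT] = exp(−(-522 meV)/(214.6 meV)) = exp(2.432) = 11.

11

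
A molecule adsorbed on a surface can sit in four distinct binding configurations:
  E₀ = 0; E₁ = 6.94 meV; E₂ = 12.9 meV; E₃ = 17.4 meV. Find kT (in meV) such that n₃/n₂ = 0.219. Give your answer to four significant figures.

2.963 meV

n₃/n₂ = exp[−(E₃−E₂)/kT] = 0.219.
⇒ (E₃−E₂)/kT = ln(1/0.219) = ln(4.56621) = 1.51868.
kT = 4.5 meV / 1.51868 = 2.963 meV.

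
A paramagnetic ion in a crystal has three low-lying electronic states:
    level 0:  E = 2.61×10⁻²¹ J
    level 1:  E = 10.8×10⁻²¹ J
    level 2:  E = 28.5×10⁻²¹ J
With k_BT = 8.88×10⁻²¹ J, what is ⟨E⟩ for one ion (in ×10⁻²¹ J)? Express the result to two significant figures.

Eᵢ/kT = 0.2939, 1.216, 3.209.
Z = Σ e^(−Eᵢ/kT) = e^(−0.2939) + e^(−1.216) + e^(−3.209) = 0.7454 + 0.2964 + 0.04040 = 1.082.
⟨E⟩ = Σ Eᵢ e^(−Eᵢ/kT) / Z = (2.61·0.7454 + 10.8·0.2964 + 28.5·0.04040) / 1.082 = 5.8 ×10⁻²¹ J.

5.8 ×10⁻²¹ J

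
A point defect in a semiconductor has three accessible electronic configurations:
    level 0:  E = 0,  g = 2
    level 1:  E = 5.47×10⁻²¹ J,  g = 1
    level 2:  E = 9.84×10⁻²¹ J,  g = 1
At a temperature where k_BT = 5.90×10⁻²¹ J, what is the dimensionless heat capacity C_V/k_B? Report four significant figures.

0.2651

Eᵢ/kT = 0, 0.927119, 1.66780.
Z = Σ gᵢe^(−Eᵢ/kT) = 2·e^(−0) + 1·e^(−0.927119) + 1·e^(−1.66780) = 2.00000 + 0.395692 + 0.188662 = 2.58435.
⟨E⟩ = 1.55585, ⟨E²⟩ = 11.6496.
C_V/k_B = (⟨E²⟩ − ⟨E⟩²)/(kT)² = (11.6496 − 2.42067)/34.8100 = 0.2651.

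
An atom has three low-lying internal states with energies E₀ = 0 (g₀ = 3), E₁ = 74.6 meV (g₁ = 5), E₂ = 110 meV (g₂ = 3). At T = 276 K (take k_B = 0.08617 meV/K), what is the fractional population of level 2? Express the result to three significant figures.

k_BT = 0.08617 × 276 K = 23.783 meV.
Eᵢ/kT = 0, 3.1367, 4.6252.
Z = Σ gᵢe^(−Eᵢ/kT) = 3·e^(−0) + 5·e^(−3.1367) + 3·e^(−4.6252) = 3.0000 + 0.21713 + 0.029405 = 3.2465.
P₂ = g₂ e^(−E₂/kT) / Z = 0.029405/3.2465 = 0.00906.

0.00906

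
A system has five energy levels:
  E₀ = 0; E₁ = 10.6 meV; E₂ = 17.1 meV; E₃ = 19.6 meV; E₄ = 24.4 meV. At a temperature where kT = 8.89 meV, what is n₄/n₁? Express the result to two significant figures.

n₄/n₁ = exp[−(E₄−E₁)/kT] = exp(−(13.8 meV)/(8.89 meV)) = exp(-1.552) = 0.21.

0.21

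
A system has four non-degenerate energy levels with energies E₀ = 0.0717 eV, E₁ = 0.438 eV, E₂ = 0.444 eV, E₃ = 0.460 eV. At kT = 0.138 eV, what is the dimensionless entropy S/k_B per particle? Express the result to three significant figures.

Eᵢ/kT = 0.51957, 3.1739, 3.2174, 3.3333.
Z = Σ e^(−Eᵢ/kT) = e^(−0.51957) + e^(−3.1739) + e^(−3.2174) + e^(−3.3333) = 0.59478 + 0.041840 + 0.040059 + 0.035675 = 0.71235.
⟨E⟩ = Σ EᵢPᵢ = 0.13360 eV.
S/k_B = ln Z + ⟨E⟩/kT = ln(0.71235) + 0.13360/0.138 = -0.33919 + 0.96812 = 0.629.

0.629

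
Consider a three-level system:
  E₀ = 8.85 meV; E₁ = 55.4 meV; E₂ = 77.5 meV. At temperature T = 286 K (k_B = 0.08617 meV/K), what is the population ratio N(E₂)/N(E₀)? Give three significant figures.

k_BT = 0.08617 × 286 K = 24.645 meV.
n₂/n₀ = exp[−(E₂−E₀)/kT] = exp(−(68.65 meV)/(24.645 meV)) = exp(-2.7856) = 0.0617.

0.0617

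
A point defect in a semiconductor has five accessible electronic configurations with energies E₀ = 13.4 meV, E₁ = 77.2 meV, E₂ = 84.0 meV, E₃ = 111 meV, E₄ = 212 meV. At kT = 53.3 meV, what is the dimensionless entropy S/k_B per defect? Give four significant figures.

1.187

Eᵢ/kT = 0.251407, 1.44841, 1.57598, 2.08255, 3.97749.
Z = Σ e^(−Eᵢ/kT) = e^(−0.251407) + e^(−1.44841) + e^(−1.57598) + e^(−2.08255) + e^(−3.97749) = 0.777706 + 0.234944 + 0.206805 + 0.124612 + 0.0187326 = 1.36280.
⟨E⟩ = Σ EᵢPᵢ = 46.7668 meV.
S/k_B = ln Z + ⟨E⟩/kT = ln(1.36280) + 46.7668/53.3 = 0.309541 + 0.877426 = 1.187.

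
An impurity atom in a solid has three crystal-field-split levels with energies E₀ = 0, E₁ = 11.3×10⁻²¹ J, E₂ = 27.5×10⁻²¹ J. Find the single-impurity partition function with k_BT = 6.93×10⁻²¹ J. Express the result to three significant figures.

Eᵢ/kT = 0, 1.6306, 3.9683.
Z = Σ e^(−Eᵢ/kT) = e^(−0) + e^(−1.6306) + e^(−3.9683) = 1.0000 + 0.19581 + 0.018906 = 1.2147.

Z = 1.21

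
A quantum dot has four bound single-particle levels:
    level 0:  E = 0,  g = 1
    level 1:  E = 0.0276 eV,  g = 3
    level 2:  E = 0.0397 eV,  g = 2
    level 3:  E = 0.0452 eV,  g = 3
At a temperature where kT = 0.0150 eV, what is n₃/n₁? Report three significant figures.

0.309

n₃/n₁ = (g₃/g₁) exp[−(E₃−E₁)/kT] = (3/3) × exp(−(0.0176 eV)/(0.0150 eV)) = (3/3) × exp(-1.1733) = 0.309.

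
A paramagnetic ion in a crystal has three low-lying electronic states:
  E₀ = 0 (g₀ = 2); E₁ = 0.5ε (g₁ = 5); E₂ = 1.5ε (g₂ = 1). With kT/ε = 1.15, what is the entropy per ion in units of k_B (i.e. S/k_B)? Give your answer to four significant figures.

Eᵢ/kT = 0, 0.434783, 1.30435.
Z = Σ gᵢe^(−Eᵢ/kT) = 2·e^(−0) + 5·e^(−0.434783) + 1·e^(−1.30435) = 2.00000 + 3.23703 + 0.271349 = 5.50838.
⟨E⟩ = Σ EᵢPᵢ = 0.367719 ε.
S/k_B = ln Z + ⟨E⟩/kT = ln(5.50838) + 0.367719/1.15 = 1.70627 + 0.319756 = 2.026.

2.026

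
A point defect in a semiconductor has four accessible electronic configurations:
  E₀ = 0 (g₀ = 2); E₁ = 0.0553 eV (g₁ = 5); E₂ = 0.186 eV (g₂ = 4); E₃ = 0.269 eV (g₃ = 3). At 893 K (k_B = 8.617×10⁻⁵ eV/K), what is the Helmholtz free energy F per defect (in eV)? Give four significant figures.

-0.1221 eV

k_BT = 8.617×10⁻⁵ × 893 K = 0.0769498 eV.
Eᵢ/kT = 0, 0.718650, 2.41716, 3.49579.
Z = Σ gᵢe^(−Eᵢ/kT) = 2·e^(−0) + 5·e^(−0.718650) + 4·e^(−2.41716) + 3·e^(−3.49579) = 2.00000 + 2.43705 + 0.356698 + 0.0909743 = 4.88472.
F = −kT ln Z = −0.0769498 × ln(4.88472) = −0.0769498 × 1.58611 = -0.1221 eV.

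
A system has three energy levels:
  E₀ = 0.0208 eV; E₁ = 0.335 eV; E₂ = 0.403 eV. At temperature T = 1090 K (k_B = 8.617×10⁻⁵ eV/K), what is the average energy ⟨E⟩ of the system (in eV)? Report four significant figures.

k_BT = 8.617×10⁻⁵ × 1090 K = 0.0939253 eV.
Eᵢ/kT = 0.221453, 3.56666, 4.29064.
Z = Σ e^(−Eᵢ/kT) = e^(−0.221453) + e^(−3.56666) + e^(−4.29064) = 0.801354 + 0.0282501 + 0.0136962 = 0.843300.
⟨E⟩ = Σ Eᵢ e^(−Eᵢ/kT) / Z = (0.0208·0.801354 + 0.335·0.0282501 + 0.403·0.0136962) / 0.843300 = 0.03753 eV.

0.03753 eV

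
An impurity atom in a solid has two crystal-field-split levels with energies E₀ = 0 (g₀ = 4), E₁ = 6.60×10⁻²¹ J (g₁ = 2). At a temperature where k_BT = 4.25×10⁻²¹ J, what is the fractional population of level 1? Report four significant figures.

0.09569

Eᵢ/kT = 0, 1.55294.
Z = Σ gᵢe^(−Eᵢ/kT) = 4·e^(−0) + 2·e^(−1.55294) = 4.00000 + 0.423250 = 4.42325.
P₁ = g₁ e^(−E₁/kT) / Z = 0.423250/4.42325 = 0.09569.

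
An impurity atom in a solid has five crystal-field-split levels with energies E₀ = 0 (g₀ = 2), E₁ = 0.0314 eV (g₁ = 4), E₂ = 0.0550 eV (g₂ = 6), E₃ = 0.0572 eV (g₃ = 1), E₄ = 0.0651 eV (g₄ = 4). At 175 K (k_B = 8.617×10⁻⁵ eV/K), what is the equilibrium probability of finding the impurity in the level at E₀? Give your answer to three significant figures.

0.732

k_BT = 8.617×10⁻⁵ × 175 K = 0.015080 eV.
Eᵢ/kT = 0, 2.0822, 3.6472, 3.7931, 4.3170.
Z = Σ gᵢe^(−Eᵢ/kT) = 2·e^(−0) + 4·e^(−2.0822) + 6·e^(−3.6472) + 1·e^(−3.7931) + 4·e^(−4.3170) = 2.0000 + 0.49862 + 0.15638 + 0.022526 + 0.053359 = 2.7309.
P₀ = g₀ e^(−E₀/kT) / Z = 2.0000/2.7309 = 0.732.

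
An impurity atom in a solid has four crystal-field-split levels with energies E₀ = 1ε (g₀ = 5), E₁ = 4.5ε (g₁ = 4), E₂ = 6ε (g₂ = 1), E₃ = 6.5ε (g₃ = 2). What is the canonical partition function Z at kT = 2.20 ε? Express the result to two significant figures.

Eᵢ/kT = 0.4545, 2.045, 2.727, 2.955.
Z = Σ gᵢe^(−Eᵢ/kT) = 5·e^(−0.4545) + 4·e^(−2.045) + 1·e^(−2.727) + 2·e^(−2.955) = 3.174 + 0.5175 + 0.06542 + 0.1042 = 3.861.

Z = 3.9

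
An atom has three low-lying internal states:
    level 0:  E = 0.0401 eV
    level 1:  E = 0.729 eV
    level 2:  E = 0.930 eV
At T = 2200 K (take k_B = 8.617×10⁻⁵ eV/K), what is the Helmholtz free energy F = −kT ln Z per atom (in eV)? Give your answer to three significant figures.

0.0335 eV

k_BT = 8.617×10⁻⁵ × 2200 K = 0.18957 eV.
Eᵢ/kT = 0.21153, 3.8455, 4.9058.
Z = Σ e^(−Eᵢ/kT) = e^(−0.21153) + e^(−3.8455) + e^(−4.9058) = 0.80935 + 0.021376 + 0.0074035 = 0.83813.
F = −kT ln Z = −0.18957 × ln(0.83813) = −0.18957 × -0.17658 = 0.0335 eV.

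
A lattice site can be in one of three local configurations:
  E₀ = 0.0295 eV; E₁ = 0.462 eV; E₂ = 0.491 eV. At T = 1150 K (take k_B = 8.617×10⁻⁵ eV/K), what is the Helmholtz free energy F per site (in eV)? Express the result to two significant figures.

0.027 eV

k_BT = 8.617×10⁻⁵ × 1150 K = 0.09910 eV.
Eᵢ/kT = 0.2977, 4.662, 4.955.
Z = Σ e^(−Eᵢ/kT) = e^(−0.2977) + e^(−4.662) + e^(−4.955) = 0.7425 + 0.009448 + 0.007048 = 0.7590.
F = −kT ln Z = −0.09910 × ln(0.7590) = −0.09910 × -0.2758 = 0.027 eV.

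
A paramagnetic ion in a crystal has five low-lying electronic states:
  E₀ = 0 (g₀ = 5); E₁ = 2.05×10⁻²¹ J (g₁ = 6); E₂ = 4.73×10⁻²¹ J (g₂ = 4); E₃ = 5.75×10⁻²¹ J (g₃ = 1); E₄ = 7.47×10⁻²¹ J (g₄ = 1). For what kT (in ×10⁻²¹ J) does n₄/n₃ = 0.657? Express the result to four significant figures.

n₄/n₃ = (g₄/g₃) exp[−(E₄−E₃)/kT] = 0.657.
⇒ (E₄−E₃)/kT = ln((1/1)/0.657) = ln(1.52207) = 0.420071.
kT = 1.72 ×10⁻²¹ J / 0.420071 = 4.095 ×10⁻²¹ J.

4.095 ×10⁻²¹ J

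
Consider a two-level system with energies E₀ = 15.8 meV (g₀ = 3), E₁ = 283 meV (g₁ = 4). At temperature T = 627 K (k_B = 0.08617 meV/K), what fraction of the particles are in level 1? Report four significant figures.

0.009398

k_BT = 0.08617 × 627 K = 54.0286 meV.
Eᵢ/kT = 0.292438, 5.23797.
Z = Σ gᵢe^(−Eᵢ/kT) = 3·e^(−0.292438) + 4·e^(−5.23797) = 2.23932 + 0.0212441 = 2.26056.
P₁ = g₁ e^(−E₁/kT) / Z = 0.0212441/2.26056 = 0.009398.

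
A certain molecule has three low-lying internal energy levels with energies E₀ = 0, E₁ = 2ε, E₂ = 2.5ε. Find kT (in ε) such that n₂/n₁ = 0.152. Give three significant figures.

n₂/n₁ = exp[−(E₂−E₁)/kT] = 0.152.
⇒ (E₂−E₁)/kT = ln(1/0.152) = ln(6.5789) = 1.8839.
kT = 0.5ε / 1.8839 = 0.265 ε.

0.265 ε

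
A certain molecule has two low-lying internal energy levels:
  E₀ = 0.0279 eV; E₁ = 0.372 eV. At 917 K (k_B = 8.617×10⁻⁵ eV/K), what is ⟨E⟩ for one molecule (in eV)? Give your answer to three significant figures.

0.0323 eV

k_BT = 8.617×10⁻⁵ × 917 K = 0.079018 eV.
Eᵢ/kT = 0.35308, 4.7078.
Z = Σ e^(−Eᵢ/kT) = e^(−0.35308) + e^(−4.7078) = 0.70252 + 0.0090246 = 0.71154.
⟨E⟩ = Σ Eᵢ e^(−Eᵢ/kT) / Z = (0.0279·0.70252 + 0.372·0.0090246) / 0.71154 = 0.0323 eV.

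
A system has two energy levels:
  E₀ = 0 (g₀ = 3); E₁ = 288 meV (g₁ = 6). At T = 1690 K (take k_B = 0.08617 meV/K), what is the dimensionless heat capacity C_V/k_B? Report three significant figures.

0.664

k_BT = 0.08617 × 1690 K = 145.63 meV.
Eᵢ/kT = 0, 1.9776.
Z = Σ gᵢe^(−Eᵢ/kT) = 3·e^(−0) + 6·e^(−1.9776) = 3.0000 + 0.83041 = 3.8304.
⟨E⟩ = 62.437 meV, ⟨E²⟩ = 17982 meV².
C_V/k_B = (⟨E²⟩ − ⟨E⟩²)/(kT)² = (17982 − 3898.4)/21208 = 0.664.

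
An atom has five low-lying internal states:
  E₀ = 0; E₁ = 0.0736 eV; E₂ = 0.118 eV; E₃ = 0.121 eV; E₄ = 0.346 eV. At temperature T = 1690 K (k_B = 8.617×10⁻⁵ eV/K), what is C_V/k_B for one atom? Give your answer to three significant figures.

0.259

k_BT = 8.617×10⁻⁵ × 1690 K = 0.14563 eV.
Eᵢ/kT = 0, 0.50539, 0.81027, 0.83087, 2.3759.
Z = Σ e^(−Eᵢ/kT) = e^(−0) + e^(−0.50539) + e^(−0.81027) + e^(−0.83087) + e^(−2.3759) = 1.0000 + 0.60327 + 0.44474 + 0.43567 + 0.092931 = 2.5766.
⟨E⟩ = 0.070539 eV, ⟨E²⟩ = 0.010465 eV².
C_V/k_B = (⟨E²⟩ − ⟨E⟩²)/(kT)² = (0.010465 − 0.0049758)/0.021208 = 0.259.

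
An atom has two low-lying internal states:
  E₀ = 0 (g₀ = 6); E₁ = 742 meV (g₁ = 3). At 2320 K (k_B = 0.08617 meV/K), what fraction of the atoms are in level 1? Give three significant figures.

k_BT = 0.08617 × 2320 K = 199.91 meV.
Eᵢ/kT = 0, 3.7117.
Z = Σ gᵢe^(−Eᵢ/kT) = 6·e^(−0) + 3·e^(−3.7117) = 6.0000 + 0.073308 = 6.0733.
P₁ = g₁ e^(−E₁/kT) / Z = 0.073308/6.0733 = 0.0121.

0.0121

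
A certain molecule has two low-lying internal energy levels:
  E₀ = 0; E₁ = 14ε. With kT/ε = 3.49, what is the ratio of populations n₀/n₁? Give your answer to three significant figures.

n₀/n₁ = exp[−(E₀−E₁)/kT] = exp(−(-14ε)/(3.49ε)) = exp(4.0115) = 55.2.

55.2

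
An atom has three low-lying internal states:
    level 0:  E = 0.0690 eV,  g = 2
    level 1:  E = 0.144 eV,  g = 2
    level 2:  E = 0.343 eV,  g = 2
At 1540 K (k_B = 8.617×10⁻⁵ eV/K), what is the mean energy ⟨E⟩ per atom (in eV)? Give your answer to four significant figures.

k_BT = 8.617×10⁻⁵ × 1540 K = 0.132702 eV.
Eᵢ/kT = 0.519962, 1.08514, 2.58474.
Z = Σ gᵢe^(−Eᵢ/kT) = 2·e^(−0.519962) + 2·e^(−1.08514) + 2·e^(−2.58474) = 1.18909 + 0.675709 + 0.150831 = 2.01563.
⟨E⟩ = Σ Eᵢ gᵢe^(−Eᵢ/kT) / Z = (0.0690·1.18909 + 0.144·0.675709 + 0.343·0.150831) / 2.01563 = 0.1146 eV.

0.1146 eV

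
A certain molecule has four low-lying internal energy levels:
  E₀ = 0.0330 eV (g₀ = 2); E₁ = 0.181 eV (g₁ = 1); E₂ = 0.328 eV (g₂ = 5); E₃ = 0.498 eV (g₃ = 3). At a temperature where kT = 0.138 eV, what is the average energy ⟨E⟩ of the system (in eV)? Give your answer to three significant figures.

0.123 eV

Eᵢ/kT = 0.23913, 1.3116, 2.3768, 3.6087.
Z = Σ gᵢe^(−Eᵢ/kT) = 2·e^(−0.23913) + 1·e^(−1.3116) + 5·e^(−2.3768) + 3·e^(−3.6087) = 1.5746 + 0.26939 + 0.46424 + 0.081261 = 2.3895.
⟨E⟩ = Σ Eᵢ gᵢe^(−Eᵢ/kT) / Z = (0.0330·1.5746 + 0.181·0.26939 + 0.328·0.46424 + 0.498·0.081261) / 2.3895 = 0.123 eV.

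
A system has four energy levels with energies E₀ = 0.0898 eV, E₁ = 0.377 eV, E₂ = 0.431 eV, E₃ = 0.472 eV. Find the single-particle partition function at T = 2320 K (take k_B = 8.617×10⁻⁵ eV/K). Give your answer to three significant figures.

k_BT = 8.617×10⁻⁵ × 2320 K = 0.19991 eV.
Eᵢ/kT = 0.44920, 1.8858, 2.1560, 2.3611.
Z = Σ e^(−Eᵢ/kT) = e^(−0.44920) + e^(−1.8858) + e^(−2.1560) + e^(−2.3611) = 0.63814 + 0.15171 + 0.11579 + 0.094316 = 0.99996.

Z = 1.00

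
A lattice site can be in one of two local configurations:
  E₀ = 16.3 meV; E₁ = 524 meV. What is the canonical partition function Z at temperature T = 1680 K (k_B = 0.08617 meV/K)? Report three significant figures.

Z = 0.920

k_BT = 0.08617 × 1680 K = 144.77 meV.
Eᵢ/kT = 0.11259, 3.6195.
Z = Σ e^(−Eᵢ/kT) = e^(−0.11259) + e^(−3.6195) = 0.89352 + 0.026796 = 0.92032.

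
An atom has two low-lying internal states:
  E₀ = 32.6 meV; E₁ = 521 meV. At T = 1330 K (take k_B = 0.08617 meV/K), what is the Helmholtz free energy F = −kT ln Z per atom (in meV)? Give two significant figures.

31 meV

k_BT = 0.08617 × 1330 K = 114.6 meV.
Eᵢ/kT = 0.2845, 4.546.
Z = Σ e^(−Eᵢ/kT) = e^(−0.2845) + e^(−4.546) = 0.7524 + 0.01061 = 0.7630.
F = −kT ln Z = −114.6 × ln(0.7630) = −114.6 × -0.2705 = 31 meV.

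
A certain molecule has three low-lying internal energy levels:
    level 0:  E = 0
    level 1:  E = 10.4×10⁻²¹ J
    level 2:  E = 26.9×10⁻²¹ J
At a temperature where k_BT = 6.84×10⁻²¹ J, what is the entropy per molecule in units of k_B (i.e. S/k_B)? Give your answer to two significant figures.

Eᵢ/kT = 0, 1.520, 3.933.
Z = Σ e^(−Eᵢ/kT) = e^(−0) + e^(−1.520) + e^(−3.933) = 1.000 + 0.2187 + 0.01958 = 1.238.
⟨E⟩ = Σ EᵢPᵢ = 2.263 ×10⁻²¹ J.
S/k_B = ln Z + ⟨E⟩/kT = ln(1.238) + 2.263/6.84 = 0.2135 + 0.3308 = 0.54.

0.54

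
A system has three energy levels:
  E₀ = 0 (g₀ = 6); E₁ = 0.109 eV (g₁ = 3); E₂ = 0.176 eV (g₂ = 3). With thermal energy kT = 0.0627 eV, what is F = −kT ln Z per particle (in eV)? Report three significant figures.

Eᵢ/kT = 0, 1.7384, 2.8070.
Z = Σ gᵢe^(−Eᵢ/kT) = 6·e^(−0) + 3·e^(−1.7384) + 3·e^(−2.8070) = 6.0000 + 0.52740 + 0.18116 = 6.7086.
F = −kT ln Z = −0.0627 × ln(6.7086) = −0.0627 × 1.9034 = -0.119 eV.

-0.119 eV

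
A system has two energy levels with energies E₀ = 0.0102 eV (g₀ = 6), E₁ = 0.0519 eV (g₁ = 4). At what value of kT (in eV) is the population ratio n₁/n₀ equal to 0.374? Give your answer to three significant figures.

0.0721 eV

n₁/n₀ = (g₁/g₀) exp[−(E₁−E₀)/kT] = 0.374.
⇒ (E₁−E₀)/kT = ln((4/6)/0.374) = ln(1.7825) = 0.57802.
kT = 0.0417 eV / 0.57802 = 0.0721 eV.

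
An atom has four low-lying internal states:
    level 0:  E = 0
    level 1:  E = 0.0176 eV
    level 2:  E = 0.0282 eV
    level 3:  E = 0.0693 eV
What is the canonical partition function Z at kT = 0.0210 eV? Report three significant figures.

Eᵢ/kT = 0, 0.83810, 1.3429, 3.3000.
Z = Σ e^(−Eᵢ/kT) = e^(−0) + e^(−0.83810) + e^(−1.3429) + e^(−3.3000) = 1.0000 + 0.43253 + 0.26109 + 0.036883 = 1.7305.

Z = 1.73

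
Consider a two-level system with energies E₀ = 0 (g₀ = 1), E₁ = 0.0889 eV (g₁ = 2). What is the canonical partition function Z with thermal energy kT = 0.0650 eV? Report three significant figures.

Eᵢ/kT = 0, 1.3677.
Z = Σ gᵢe^(−Eᵢ/kT) = 1·e^(−0) + 2·e^(−1.3677) = 1.0000 + 0.50938 = 1.5094.

Z = 1.51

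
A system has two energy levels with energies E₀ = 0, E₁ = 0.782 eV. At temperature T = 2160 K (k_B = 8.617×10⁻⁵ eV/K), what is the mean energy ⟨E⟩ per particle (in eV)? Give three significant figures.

0.0115 eV

k_BT = 8.617×10⁻⁵ × 2160 K = 0.18613 eV.
Eᵢ/kT = 0, 4.2014.
Z = Σ e^(−Eᵢ/kT) = e^(−0) + e^(−4.2014) = 1.0000 + 0.014975 = 1.0150.
⟨E⟩ = Σ Eᵢ e^(−Eᵢ/kT) / Z = (0·1.0000 + 0.782·0.014975) / 1.0150 = 0.0115 eV.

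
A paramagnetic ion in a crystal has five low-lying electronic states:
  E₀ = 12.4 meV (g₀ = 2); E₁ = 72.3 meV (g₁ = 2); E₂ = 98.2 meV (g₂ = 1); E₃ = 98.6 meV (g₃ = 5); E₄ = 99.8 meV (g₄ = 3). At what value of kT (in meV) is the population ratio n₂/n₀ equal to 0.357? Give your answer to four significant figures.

254.7 meV

n₂/n₀ = (g₂/g₀) exp[−(E₂−E₀)/kT] = 0.357.
⇒ (E₂−E₀)/kT = ln((1/2)/0.357) = ln(1.40056) = 0.336872.
kT = 85.8 meV / 0.336872 = 254.7 meV.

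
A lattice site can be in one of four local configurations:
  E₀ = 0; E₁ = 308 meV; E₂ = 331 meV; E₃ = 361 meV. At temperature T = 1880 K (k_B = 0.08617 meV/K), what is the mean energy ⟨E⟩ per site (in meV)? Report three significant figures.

k_BT = 0.08617 × 1880 K = 162.00 meV.
Eᵢ/kT = 0, 1.9012, 2.0432, 2.2284.
Z = Σ e^(−Eᵢ/kT) = e^(−0) + e^(−1.9012) + e^(−2.0432) + e^(−2.2284) = 1.0000 + 0.14939 + 0.12961 + 0.10770 = 1.3867.
⟨E⟩ = Σ Eᵢ e^(−Eᵢ/kT) / Z = (0·1.0000 + 308·0.14939 + 331·0.12961 + 361·0.10770) / 1.3867 = 92.2 meV.

92.2 meV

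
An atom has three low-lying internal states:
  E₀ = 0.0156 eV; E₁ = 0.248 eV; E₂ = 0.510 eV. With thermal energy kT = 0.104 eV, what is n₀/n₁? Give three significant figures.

n₀/n₁ = exp[−(E₀−E₁)/kT] = exp(−(-0.2324 eV)/(0.104 eV)) = exp(2.2346) = 9.34.

9.34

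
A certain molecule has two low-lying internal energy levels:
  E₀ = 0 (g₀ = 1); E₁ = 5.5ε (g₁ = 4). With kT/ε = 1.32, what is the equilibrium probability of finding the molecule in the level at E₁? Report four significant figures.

Eᵢ/kT = 0, 4.16667.
Z = Σ gᵢe^(−Eᵢ/kT) = 1·e^(−0) + 4·e^(−4.16667) = 1.00000 + 0.0620152 = 1.06202.
P₁ = g₁ e^(−E₁/kT) / Z = 0.0620152/1.06202 = 0.05839.

0.05839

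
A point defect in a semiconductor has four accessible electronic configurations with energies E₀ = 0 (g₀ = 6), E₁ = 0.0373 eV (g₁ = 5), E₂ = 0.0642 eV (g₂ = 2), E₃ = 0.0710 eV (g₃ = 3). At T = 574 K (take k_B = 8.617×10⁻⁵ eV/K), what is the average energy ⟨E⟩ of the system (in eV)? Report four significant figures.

k_BT = 8.617×10⁻⁵ × 574 K = 0.0494616 eV.
Eᵢ/kT = 0, 0.754120, 1.29798, 1.43546.
Z = Σ gᵢe^(−Eᵢ/kT) = 6·e^(−0) + 5·e^(−0.754120) + 2·e^(−1.29798) + 3·e^(−1.43546) = 6.00000 + 2.35212 + 0.546166 + 0.714018 = 9.61230.
⟨E⟩ = Σ Eᵢ gᵢe^(−Eᵢ/kT) / Z = (0·6.00000 + 0.0373·2.35212 + 0.0642·0.546166 + 0.0710·0.714018) / 9.61230 = 0.01805 eV.

0.01805 eV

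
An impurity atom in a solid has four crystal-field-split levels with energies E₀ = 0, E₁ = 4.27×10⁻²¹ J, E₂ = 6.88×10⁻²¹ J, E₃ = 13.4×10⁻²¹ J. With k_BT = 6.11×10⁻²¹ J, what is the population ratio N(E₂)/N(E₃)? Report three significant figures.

n₂/n₃ = exp[−(E₂−E₃)/kT] = exp(−(-6.52 ×10⁻²¹ J)/(6.11 ×10⁻²¹ J)) = exp(1.0671) = 2.91.

2.91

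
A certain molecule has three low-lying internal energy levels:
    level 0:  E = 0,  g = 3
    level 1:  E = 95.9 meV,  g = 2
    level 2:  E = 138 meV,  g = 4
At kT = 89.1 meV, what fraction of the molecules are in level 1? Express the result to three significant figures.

Eᵢ/kT = 0, 1.0763, 1.5488.
Z = Σ gᵢe^(−Eᵢ/kT) = 3·e^(−0) + 2·e^(−1.0763) + 4·e^(−1.5488) = 3.0000 + 0.68171 + 0.85001 = 4.5317.
P₁ = g₁ e^(−E₁/kT) / Z = 0.68171/4.5317 = 0.150.

0.150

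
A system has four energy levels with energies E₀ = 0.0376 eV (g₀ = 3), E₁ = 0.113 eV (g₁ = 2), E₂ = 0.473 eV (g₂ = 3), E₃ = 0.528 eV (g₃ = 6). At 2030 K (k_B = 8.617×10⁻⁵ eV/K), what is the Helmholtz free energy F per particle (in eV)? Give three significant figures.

-0.241 eV

k_BT = 8.617×10⁻⁵ × 2030 K = 0.17493 eV.
Eᵢ/kT = 0.21494, 0.64597, 2.7039, 3.0184.
Z = Σ gᵢe^(−Eᵢ/kT) = 3·e^(−0.21494) + 2·e^(−0.64597) + 3·e^(−2.7039) + 6·e^(−3.0184) = 2.4198 + 1.0483 + 0.20083 + 0.29328 = 3.9622.
F = −kT ln Z = −0.17493 × ln(3.9622) = −0.17493 × 1.3768 = -0.241 eV.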